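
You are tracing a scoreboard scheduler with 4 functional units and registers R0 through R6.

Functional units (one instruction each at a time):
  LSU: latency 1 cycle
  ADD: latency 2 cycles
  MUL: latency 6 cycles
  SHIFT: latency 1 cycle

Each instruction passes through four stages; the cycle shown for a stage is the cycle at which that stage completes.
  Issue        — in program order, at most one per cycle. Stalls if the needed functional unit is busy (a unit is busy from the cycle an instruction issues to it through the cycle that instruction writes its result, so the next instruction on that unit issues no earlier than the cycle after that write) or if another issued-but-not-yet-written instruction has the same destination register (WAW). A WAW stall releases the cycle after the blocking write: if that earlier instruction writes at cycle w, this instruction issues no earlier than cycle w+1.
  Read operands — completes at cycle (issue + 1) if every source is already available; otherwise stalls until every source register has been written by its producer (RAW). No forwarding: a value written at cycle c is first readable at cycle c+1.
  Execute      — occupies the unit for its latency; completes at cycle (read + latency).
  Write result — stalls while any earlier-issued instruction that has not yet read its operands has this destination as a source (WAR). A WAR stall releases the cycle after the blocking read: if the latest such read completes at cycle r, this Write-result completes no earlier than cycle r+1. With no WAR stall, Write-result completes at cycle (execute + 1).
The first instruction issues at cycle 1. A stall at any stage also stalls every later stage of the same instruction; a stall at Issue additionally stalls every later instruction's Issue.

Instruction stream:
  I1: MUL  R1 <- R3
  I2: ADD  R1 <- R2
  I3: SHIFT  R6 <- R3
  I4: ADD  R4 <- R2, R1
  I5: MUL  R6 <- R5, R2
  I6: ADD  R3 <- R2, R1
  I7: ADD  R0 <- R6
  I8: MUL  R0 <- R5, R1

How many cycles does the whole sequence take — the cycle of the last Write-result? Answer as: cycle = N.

cycle = 38

t=1  I1 dispatched to MUL
t=2  I1 operands ready
t=8  I1 complete
t=9  R1←I1
t=10  I2 dispatched to ADD
t=11  I2 operands ready, I3 dispatched to SHIFT
t=12  I3 operands ready
t=13  I2 complete, I3 complete
t=14  R1←I2, R6←I3
t=15  I4 dispatched to ADD
t=16  I4 operands ready, I5 dispatched to MUL
t=17  I5 operands ready
t=18  I4 complete
t=19  R4←I4
t=20  I6 dispatched to ADD
t=21  I6 operands ready
t=23  I5 complete, I6 complete
t=24  R6←I5, R3←I6
t=25  I7 dispatched to ADD
t=26  I7 operands ready
t=28  I7 complete
t=29  R0←I7
t=30  I8 dispatched to MUL
t=31  I8 operands ready
t=37  I8 complete
t=38  R0←I8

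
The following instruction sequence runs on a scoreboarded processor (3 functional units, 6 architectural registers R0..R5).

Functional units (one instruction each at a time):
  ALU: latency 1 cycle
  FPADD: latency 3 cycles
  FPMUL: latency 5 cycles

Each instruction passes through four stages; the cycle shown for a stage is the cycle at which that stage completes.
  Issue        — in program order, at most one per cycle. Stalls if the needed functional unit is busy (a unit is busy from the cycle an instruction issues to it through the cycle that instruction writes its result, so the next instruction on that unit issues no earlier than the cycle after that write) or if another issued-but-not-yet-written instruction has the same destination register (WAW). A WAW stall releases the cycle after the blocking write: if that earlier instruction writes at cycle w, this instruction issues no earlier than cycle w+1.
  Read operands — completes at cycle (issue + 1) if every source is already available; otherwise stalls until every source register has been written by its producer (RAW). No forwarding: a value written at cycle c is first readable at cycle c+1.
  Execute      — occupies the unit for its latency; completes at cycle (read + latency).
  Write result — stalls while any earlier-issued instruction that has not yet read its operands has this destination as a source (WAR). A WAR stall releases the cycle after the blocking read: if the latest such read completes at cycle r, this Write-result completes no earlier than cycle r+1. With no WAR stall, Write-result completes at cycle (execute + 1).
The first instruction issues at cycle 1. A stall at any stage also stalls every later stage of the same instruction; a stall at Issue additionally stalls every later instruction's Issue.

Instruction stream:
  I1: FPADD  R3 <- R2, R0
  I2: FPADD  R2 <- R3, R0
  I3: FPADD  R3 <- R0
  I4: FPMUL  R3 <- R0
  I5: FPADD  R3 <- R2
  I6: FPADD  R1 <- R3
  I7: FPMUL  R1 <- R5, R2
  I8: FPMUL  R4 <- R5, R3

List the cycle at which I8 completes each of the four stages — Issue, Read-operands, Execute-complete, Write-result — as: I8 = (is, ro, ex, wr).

1) issue 1, read 2, done 5, write 6
2) issue 7, read 8, done 11, write 12  <struct: FPADD busy until I1 writes@6>
3) issue 13, read 14, done 17, write 18  <struct: FPADD busy until I2 writes@12>
4) issue 19, read 20, done 25, write 26  <WAW R3: wait I3 write@18>
5) issue 27, read 28, done 31, write 32  <WAW R3: wait I4 write@26>
6) issue 33, read 34, done 37, write 38  <struct: FPADD busy until I5 writes@32>
7) issue 39, read 40, done 45, write 46  <WAW R1: wait I6 write@38>
8) issue 47, read 48, done 53, write 54  <struct: FPMUL busy until I7 writes@46>

I8 = (47, 48, 53, 54)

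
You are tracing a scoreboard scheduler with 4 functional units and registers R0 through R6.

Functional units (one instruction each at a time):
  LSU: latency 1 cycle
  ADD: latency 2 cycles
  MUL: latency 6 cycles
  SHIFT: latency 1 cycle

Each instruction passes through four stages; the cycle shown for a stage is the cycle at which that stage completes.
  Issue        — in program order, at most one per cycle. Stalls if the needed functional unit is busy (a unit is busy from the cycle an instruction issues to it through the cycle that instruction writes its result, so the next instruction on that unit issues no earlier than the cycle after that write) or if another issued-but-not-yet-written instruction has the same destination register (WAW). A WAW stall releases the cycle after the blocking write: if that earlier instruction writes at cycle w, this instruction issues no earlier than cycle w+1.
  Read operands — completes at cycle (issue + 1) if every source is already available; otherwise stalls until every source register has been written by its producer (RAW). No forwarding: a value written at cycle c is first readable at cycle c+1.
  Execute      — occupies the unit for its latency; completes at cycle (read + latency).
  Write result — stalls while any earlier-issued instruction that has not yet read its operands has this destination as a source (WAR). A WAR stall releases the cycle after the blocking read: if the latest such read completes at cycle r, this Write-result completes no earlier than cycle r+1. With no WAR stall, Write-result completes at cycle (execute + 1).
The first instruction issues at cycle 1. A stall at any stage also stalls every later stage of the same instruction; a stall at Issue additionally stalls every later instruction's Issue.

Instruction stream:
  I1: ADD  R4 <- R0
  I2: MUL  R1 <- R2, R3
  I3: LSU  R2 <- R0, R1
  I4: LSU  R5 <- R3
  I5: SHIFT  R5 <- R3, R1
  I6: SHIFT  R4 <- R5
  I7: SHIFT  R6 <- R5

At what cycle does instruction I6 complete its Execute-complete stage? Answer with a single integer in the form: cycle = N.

cycle = 24

I1 -> (1, 2, 4, 5)
I2 -> (2, 3, 9, 10)
I3 -> (3, 11, 12, 13)  // RAW R1: wait I2 write@10
I4 -> (14, 15, 16, 17)  // struct: LSU busy until I3 writes@13
I5 -> (18, 19, 20, 21)  // WAW R5: wait I4 write@17
I6 -> (22, 23, 24, 25)  // struct: SHIFT busy until I5 writes@21
I7 -> (26, 27, 28, 29)  // struct: SHIFT busy until I6 writes@25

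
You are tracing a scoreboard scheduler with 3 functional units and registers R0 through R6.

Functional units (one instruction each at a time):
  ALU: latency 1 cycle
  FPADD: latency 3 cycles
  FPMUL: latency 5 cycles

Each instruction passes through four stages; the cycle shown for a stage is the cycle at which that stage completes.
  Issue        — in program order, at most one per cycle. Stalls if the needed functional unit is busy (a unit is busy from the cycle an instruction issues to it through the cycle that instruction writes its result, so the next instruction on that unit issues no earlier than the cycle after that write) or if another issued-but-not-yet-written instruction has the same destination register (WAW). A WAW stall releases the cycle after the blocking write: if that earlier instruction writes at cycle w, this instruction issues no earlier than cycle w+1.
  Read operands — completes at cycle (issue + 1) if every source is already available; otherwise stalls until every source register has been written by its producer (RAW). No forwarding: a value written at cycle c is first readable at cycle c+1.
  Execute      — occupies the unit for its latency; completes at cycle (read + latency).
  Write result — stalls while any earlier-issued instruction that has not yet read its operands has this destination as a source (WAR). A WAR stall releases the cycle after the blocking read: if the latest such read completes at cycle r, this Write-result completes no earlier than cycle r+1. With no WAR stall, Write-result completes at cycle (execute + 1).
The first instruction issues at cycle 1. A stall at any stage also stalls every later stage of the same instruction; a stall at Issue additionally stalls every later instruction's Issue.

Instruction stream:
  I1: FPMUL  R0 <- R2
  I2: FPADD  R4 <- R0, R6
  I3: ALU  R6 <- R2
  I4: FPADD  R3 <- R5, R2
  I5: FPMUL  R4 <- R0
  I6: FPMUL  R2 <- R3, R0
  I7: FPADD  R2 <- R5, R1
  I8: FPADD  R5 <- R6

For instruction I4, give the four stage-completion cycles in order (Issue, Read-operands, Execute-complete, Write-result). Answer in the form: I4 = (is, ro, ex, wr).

c1: I1 issues→FPMUL
c2: I1 reads | I2 issues→FPADD
c3: I3 issues→ALU
c4: I3 reads
c5: I3 exec-done
c7: I1 exec-done
c8: I1 writes R0
c9: I2 reads
c10: I3 writes R6
c12: I2 exec-done
c13: I2 writes R4
c14: I4 issues→FPADD
c15: I4 reads | I5 issues→FPMUL
c16: I5 reads
c18: I4 exec-done
c19: I4 writes R3
c21: I5 exec-done
c22: I5 writes R4
c23: I6 issues→FPMUL
c24: I6 reads
c29: I6 exec-done
c30: I6 writes R2
c31: I7 issues→FPADD
c32: I7 reads
c35: I7 exec-done
c36: I7 writes R2
c37: I8 issues→FPADD
c38: I8 reads
c41: I8 exec-done
c42: I8 writes R5

I4 = (14, 15, 18, 19)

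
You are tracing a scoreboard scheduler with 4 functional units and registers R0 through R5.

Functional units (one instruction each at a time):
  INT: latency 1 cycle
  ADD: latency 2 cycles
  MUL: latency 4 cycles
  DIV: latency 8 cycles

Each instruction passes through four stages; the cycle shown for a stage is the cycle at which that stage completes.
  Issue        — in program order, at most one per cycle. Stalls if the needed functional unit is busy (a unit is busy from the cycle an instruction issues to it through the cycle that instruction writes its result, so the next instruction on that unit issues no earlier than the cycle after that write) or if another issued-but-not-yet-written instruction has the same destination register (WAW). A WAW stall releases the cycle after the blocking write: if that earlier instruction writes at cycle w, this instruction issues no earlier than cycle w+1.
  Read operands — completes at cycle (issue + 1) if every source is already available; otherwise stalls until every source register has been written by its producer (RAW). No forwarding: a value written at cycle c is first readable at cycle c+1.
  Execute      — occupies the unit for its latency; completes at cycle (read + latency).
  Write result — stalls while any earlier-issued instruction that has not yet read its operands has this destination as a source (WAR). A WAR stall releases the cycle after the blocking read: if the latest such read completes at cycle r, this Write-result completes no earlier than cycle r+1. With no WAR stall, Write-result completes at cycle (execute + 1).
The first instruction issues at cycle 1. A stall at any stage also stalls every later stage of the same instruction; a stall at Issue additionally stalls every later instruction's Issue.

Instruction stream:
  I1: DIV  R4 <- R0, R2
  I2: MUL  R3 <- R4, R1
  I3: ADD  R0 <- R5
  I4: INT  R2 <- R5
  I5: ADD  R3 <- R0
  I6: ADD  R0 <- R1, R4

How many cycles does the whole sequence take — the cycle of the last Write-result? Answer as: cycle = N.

[1] I1 issues→DIV
[2] I1 reads, I2 issues→MUL
[3] I3 issues→ADD
[4] I3 reads, I4 issues→INT
[5] I4 reads
[6] I3 exec-done, I4 exec-done
[7] I3 writes R0, I4 writes R2
[10] I1 exec-done
[11] I1 writes R4
[12] I2 reads
[16] I2 exec-done
[17] I2 writes R3
[18] I5 issues→ADD
[19] I5 reads
[21] I5 exec-done
[22] I5 writes R3
[23] I6 issues→ADD
[24] I6 reads
[26] I6 exec-done
[27] I6 writes R0

cycle = 27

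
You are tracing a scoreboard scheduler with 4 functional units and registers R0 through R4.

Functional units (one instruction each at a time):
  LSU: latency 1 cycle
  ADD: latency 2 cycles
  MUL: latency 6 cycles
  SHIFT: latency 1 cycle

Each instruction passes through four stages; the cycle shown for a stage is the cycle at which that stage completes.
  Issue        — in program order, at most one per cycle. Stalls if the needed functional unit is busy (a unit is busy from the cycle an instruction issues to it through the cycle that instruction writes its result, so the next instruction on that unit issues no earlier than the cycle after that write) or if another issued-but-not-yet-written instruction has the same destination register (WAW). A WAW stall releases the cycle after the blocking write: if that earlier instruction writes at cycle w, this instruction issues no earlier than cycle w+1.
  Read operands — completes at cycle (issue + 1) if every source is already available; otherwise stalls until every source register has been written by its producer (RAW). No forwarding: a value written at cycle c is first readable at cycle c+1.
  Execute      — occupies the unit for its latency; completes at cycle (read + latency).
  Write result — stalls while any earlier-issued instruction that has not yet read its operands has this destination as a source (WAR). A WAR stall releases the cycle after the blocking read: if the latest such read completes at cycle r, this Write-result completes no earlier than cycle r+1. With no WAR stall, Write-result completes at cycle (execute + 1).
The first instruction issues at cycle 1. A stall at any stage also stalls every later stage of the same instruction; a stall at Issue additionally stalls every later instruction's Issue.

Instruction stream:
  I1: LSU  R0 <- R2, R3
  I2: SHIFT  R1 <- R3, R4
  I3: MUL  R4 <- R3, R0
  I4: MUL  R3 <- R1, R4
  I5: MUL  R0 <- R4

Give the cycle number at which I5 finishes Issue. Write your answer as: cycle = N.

cycle = 22

t=1  issue I1 (LSU)
t=2  I1 read-ops · issue I2 (SHIFT)
t=3  I1 finished on LSU · I2 read-ops · issue I3 (MUL)
t=4  I1→R0 · I2 finished on SHIFT
t=5  I2→R1 · I3 read-ops
t=11  I3 finished on MUL
t=12  I3→R4
t=13  issue I4 (MUL)
t=14  I4 read-ops
t=20  I4 finished on MUL
t=21  I4→R3
t=22  issue I5 (MUL)
t=23  I5 read-ops
t=29  I5 finished on MUL
t=30  I5→R0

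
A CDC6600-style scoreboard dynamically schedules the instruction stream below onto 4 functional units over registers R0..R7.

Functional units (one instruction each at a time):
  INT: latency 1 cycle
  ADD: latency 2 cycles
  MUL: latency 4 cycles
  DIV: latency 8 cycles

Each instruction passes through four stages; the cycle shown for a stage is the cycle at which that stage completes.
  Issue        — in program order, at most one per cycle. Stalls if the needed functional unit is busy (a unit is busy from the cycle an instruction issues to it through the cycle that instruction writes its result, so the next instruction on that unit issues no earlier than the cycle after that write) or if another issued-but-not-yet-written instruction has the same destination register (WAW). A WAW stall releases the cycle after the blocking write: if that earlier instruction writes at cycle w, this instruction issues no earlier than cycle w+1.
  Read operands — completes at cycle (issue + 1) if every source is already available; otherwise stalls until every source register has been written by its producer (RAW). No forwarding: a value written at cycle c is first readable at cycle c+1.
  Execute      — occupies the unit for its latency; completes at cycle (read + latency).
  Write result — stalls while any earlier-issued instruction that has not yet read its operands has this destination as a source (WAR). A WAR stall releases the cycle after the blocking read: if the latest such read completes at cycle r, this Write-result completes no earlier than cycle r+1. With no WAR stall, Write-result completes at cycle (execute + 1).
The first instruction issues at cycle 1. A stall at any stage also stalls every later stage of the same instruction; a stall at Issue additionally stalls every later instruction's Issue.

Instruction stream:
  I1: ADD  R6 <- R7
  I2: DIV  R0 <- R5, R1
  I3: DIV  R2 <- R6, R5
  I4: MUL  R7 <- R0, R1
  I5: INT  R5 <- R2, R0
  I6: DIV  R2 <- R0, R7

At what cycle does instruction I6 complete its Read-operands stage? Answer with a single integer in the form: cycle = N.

I1: IS=1 RO=2 EX=4 WR=5
I2: IS=2 RO=3 EX=11 WR=12
I3: IS=13 RO=14 EX=22 WR=23  [struct: DIV busy until I2 writes@12]
I4: IS=14 RO=15 EX=19 WR=20
I5: IS=15 RO=24 EX=25 WR=26  [RAW R2: wait I3 write@23]
I6: IS=24 RO=25 EX=33 WR=34  [struct: DIV busy until I3 writes@23]

cycle = 25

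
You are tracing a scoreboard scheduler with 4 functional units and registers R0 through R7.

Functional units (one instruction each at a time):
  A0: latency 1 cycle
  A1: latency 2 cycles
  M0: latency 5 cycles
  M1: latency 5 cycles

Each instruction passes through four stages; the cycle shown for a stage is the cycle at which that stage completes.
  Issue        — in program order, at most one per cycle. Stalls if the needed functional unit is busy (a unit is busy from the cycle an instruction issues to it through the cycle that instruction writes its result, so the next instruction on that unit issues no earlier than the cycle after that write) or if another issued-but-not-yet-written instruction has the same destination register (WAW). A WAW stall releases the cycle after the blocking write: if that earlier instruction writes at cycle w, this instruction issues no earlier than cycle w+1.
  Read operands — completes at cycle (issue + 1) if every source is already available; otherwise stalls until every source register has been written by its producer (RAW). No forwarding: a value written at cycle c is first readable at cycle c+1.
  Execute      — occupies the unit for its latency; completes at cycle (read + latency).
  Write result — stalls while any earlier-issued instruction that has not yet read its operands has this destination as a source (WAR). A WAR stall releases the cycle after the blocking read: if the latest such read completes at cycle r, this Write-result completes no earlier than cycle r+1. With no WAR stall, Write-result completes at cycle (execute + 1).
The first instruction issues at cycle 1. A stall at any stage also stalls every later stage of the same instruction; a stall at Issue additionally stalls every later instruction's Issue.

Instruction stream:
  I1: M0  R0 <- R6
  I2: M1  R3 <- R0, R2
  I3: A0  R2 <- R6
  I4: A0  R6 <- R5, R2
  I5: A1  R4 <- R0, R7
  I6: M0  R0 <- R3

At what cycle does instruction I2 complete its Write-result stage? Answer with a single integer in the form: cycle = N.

cycle = 15

  I1 | 1 | 2 | 7 | 8
  I2 | 2 | 9 | 14 | 15   RAW R0: wait I1 write@8
  I3 | 3 | 4 | 5 | 10   WAR R2: wait I2 read@9
  I4 | 11 | 12 | 13 | 14   struct: A0 busy until I3 writes@10
  I5 | 12 | 13 | 15 | 16
  I6 | 13 | 16 | 21 | 22   RAW R3: wait I2 write@15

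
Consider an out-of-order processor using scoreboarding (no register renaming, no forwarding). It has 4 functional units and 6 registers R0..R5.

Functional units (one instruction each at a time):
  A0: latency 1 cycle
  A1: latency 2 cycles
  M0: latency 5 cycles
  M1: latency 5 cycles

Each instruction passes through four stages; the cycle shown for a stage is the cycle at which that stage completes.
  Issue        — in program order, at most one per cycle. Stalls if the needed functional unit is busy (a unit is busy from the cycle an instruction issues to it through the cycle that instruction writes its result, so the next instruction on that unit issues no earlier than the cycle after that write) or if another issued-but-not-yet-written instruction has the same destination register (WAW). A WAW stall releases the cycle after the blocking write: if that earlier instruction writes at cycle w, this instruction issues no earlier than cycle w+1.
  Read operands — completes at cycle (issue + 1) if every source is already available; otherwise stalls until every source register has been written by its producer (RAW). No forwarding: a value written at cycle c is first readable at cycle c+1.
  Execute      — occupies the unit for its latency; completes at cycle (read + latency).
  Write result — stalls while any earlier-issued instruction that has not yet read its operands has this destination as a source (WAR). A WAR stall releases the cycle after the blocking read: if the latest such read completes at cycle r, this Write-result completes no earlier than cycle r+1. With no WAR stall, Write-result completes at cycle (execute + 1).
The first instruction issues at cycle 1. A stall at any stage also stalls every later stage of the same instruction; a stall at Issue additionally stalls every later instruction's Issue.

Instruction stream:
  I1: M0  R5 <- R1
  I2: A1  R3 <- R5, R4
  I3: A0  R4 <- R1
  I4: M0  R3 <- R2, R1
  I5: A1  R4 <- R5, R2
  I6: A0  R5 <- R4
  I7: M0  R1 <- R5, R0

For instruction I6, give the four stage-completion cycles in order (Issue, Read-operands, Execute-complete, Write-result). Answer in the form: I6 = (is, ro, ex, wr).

  I1 | 1 | 2 | 7 | 8
  I2 | 2 | 9 | 11 | 12   RAW R5: wait I1 write@8
  I3 | 3 | 4 | 5 | 10   WAR R4: wait I2 read@9
  I4 | 13 | 14 | 19 | 20   WAW R3: wait I2 write@12
  I5 | 14 | 15 | 17 | 18
  I6 | 15 | 19 | 20 | 21   RAW R4: wait I5 write@18
  I7 | 21 | 22 | 27 | 28   struct: M0 busy until I4 writes@20

I6 = (15, 19, 20, 21)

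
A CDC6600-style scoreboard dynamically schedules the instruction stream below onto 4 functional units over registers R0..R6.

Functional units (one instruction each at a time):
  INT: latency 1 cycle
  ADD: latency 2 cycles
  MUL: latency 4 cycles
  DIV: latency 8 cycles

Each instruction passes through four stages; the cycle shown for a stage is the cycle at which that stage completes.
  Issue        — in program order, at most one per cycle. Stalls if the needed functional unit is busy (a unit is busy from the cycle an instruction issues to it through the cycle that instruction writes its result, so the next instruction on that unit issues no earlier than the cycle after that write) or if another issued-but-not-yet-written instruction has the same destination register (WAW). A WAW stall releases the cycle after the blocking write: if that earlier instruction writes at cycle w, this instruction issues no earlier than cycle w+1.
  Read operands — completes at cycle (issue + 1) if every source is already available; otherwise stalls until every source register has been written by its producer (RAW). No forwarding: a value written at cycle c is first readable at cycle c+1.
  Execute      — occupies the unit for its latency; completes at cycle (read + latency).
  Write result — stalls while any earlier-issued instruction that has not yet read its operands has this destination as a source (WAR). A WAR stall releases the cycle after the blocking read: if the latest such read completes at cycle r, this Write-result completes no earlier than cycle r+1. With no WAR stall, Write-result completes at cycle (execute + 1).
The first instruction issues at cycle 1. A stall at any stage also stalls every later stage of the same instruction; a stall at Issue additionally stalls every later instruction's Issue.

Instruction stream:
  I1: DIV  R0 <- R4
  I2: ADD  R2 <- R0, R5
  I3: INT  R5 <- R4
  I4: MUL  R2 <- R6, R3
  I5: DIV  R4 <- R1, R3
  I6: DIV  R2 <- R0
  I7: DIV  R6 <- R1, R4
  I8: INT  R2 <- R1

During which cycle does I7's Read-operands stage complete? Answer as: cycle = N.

cycle = 40

I1 -> (1, 2, 10, 11)
I2 -> (2, 12, 14, 15)  // RAW R0: wait I1 write@11
I3 -> (3, 4, 5, 13)  // WAR R5: wait I2 read@12
I4 -> (16, 17, 21, 22)  // WAW R2: wait I2 write@15
I5 -> (17, 18, 26, 27)
I6 -> (28, 29, 37, 38)  // struct: DIV busy until I5 writes@27
I7 -> (39, 40, 48, 49)  // struct: DIV busy until I6 writes@38
I8 -> (40, 41, 42, 43)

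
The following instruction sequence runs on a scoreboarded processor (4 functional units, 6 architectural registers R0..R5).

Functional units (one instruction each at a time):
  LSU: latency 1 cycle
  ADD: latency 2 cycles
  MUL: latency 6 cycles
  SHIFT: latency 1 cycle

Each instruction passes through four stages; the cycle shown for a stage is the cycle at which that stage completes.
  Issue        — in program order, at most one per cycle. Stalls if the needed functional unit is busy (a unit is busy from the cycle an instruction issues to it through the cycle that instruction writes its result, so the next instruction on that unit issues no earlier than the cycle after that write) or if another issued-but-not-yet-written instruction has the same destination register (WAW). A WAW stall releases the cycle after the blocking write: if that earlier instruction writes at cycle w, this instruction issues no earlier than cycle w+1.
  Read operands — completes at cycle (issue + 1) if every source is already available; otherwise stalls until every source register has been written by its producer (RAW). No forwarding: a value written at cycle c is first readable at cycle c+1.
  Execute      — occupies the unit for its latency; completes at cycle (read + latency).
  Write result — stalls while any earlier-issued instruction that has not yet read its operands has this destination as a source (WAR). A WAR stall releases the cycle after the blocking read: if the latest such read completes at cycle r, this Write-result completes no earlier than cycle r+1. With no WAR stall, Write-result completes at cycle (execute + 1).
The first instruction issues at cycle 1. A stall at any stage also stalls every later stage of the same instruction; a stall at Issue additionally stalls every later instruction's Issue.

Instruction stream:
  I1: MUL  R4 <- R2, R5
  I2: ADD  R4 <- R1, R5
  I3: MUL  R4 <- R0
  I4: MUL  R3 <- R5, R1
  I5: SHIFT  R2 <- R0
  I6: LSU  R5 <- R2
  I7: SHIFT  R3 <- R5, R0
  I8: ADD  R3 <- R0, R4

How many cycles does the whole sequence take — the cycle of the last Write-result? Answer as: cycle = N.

cycle = 41

c1: issue I1 (MUL)
c2: I1 read-ops
c8: I1 finished on MUL
c9: I1→R4
c10: issue I2 (ADD)
c11: I2 read-ops
c13: I2 finished on ADD
c14: I2→R4
c15: issue I3 (MUL)
c16: I3 read-ops
c22: I3 finished on MUL
c23: I3→R4
c24: issue I4 (MUL)
c25: I4 read-ops, issue I5 (SHIFT)
c26: I5 read-ops, issue I6 (LSU)
c27: I5 finished on SHIFT
c28: I5→R2
c29: I6 read-ops
c30: I6 finished on LSU
c31: I4 finished on MUL, I6→R5
c32: I4→R3
c33: issue I7 (SHIFT)
c34: I7 read-ops
c35: I7 finished on SHIFT
c36: I7→R3
c37: issue I8 (ADD)
c38: I8 read-ops
c40: I8 finished on ADD
c41: I8→R3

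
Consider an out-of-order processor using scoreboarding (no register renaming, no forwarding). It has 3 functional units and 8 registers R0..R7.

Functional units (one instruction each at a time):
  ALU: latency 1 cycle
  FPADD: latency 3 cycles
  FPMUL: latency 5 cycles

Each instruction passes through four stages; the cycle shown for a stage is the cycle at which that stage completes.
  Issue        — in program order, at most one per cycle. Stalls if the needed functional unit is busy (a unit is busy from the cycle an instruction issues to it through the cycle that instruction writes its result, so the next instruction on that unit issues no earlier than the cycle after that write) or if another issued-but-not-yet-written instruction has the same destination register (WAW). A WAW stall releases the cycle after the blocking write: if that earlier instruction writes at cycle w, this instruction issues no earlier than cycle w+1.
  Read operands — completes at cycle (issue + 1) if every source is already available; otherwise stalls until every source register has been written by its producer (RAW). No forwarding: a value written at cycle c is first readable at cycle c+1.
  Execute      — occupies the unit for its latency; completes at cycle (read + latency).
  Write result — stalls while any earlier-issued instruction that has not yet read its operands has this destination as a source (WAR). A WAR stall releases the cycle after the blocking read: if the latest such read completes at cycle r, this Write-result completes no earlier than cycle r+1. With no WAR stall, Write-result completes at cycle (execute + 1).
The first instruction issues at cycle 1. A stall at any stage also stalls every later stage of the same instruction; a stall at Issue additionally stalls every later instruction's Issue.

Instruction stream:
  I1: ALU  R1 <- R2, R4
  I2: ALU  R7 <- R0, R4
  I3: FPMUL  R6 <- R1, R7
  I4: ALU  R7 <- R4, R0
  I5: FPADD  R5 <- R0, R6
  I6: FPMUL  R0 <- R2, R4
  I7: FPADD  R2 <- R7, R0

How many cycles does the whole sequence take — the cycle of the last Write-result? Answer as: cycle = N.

cycle = 28

  I1 | 1 | 2 | 3 | 4
  I2 | 5 | 6 | 7 | 8   struct: ALU busy until I1 writes@4
  I3 | 6 | 9 | 14 | 15   RAW R7: wait I2 write@8
  I4 | 9 | 10 | 11 | 12   struct: ALU busy until I2 writes@8
  I5 | 10 | 16 | 19 | 20   RAW R6: wait I3 write@15
  I6 | 16 | 17 | 22 | 23   struct: FPMUL busy until I3 writes@15
  I7 | 21 | 24 | 27 | 28   struct: FPADD busy until I5 writes@20 · RAW R0: wait I6 write@23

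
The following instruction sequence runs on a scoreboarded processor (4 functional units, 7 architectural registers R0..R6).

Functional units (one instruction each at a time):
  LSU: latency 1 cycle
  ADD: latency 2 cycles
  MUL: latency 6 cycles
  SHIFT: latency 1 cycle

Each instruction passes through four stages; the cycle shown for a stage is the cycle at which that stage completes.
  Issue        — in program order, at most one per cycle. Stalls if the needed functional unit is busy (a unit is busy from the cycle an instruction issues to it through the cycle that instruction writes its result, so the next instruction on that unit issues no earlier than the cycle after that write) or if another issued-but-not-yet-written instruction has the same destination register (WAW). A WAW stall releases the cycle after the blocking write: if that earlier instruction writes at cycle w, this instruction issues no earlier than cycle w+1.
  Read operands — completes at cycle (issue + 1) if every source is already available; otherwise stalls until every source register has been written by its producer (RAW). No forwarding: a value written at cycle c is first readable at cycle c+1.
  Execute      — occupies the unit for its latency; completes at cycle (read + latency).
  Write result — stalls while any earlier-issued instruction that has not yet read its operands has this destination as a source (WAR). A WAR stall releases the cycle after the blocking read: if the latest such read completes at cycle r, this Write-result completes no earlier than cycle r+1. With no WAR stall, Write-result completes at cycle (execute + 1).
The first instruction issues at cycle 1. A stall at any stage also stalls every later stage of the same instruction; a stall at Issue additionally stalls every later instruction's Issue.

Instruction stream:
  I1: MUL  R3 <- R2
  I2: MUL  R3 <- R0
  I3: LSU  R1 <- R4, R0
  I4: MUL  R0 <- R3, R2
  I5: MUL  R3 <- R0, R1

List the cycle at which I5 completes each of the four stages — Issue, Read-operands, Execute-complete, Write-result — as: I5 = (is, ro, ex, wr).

I5 = (28, 29, 35, 36)

cycle 1: I1→MUL
cycle 2: I1 RO
cycle 8: I1 EX
cycle 9: I1 WR R3
cycle 10: I2→MUL
cycle 11: I2 RO, I3→LSU
cycle 12: I3 RO
cycle 13: I3 EX
cycle 14: I3 WR R1
cycle 17: I2 EX
cycle 18: I2 WR R3
cycle 19: I4→MUL
cycle 20: I4 RO
cycle 26: I4 EX
cycle 27: I4 WR R0
cycle 28: I5→MUL
cycle 29: I5 RO
cycle 35: I5 EX
cycle 36: I5 WR R3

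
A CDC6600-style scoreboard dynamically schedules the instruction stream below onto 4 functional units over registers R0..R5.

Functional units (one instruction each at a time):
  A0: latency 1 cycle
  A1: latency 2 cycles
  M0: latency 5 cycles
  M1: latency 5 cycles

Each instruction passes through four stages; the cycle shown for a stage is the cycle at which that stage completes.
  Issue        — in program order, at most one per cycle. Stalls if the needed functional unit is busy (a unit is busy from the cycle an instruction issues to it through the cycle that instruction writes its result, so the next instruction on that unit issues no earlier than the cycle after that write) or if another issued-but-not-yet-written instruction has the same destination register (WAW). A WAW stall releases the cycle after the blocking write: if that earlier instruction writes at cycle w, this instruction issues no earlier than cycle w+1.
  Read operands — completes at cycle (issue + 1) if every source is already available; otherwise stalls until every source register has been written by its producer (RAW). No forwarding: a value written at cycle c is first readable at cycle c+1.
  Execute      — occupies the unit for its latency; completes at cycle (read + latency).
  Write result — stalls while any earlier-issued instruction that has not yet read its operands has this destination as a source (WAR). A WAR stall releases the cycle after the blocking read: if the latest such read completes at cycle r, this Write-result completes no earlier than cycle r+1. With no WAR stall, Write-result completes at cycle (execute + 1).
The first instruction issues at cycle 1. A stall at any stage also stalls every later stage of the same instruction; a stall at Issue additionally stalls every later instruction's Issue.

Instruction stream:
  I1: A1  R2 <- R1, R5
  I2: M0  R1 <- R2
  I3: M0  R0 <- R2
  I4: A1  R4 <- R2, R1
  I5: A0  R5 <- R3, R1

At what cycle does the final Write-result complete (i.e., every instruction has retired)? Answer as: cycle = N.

c1: I1 dispatched to A1
c2: I1 operands ready; I2 dispatched to M0
c4: I1 complete
c5: R2←I1
c6: I2 operands ready
c11: I2 complete
c12: R1←I2
c13: I3 dispatched to M0
c14: I3 operands ready; I4 dispatched to A1
c15: I4 operands ready; I5 dispatched to A0
c16: I5 operands ready
c17: I4 complete; I5 complete
c18: R4←I4; R5←I5
c19: I3 complete
c20: R0←I3

cycle = 20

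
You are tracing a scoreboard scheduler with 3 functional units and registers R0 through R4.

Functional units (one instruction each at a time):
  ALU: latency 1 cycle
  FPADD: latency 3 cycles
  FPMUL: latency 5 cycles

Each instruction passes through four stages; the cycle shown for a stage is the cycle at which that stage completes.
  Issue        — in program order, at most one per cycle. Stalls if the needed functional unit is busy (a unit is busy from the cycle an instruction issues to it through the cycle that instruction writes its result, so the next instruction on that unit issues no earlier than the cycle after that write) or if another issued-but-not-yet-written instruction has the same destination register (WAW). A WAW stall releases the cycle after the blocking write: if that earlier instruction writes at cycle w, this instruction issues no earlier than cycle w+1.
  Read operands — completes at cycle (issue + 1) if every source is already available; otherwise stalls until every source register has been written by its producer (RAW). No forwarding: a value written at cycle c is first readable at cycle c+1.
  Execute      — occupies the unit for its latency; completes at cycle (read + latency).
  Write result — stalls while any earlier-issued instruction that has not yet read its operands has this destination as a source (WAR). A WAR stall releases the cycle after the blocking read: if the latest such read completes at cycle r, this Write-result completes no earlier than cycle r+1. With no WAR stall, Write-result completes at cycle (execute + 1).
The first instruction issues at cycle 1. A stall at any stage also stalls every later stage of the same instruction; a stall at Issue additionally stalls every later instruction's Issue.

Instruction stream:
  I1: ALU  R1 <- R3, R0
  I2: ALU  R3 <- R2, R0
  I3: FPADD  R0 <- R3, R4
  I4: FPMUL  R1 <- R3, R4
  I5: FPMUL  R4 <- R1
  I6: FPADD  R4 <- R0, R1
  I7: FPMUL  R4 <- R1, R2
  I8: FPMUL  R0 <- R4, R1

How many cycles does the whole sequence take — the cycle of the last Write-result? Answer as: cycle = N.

cycle 1: I1 dispatched to ALU
cycle 2: I1 operands ready
cycle 3: I1 complete
cycle 4: R1←I1
cycle 5: I2 dispatched to ALU
cycle 6: I2 operands ready; I3 dispatched to FPADD
cycle 7: I2 complete; I4 dispatched to FPMUL
cycle 8: R3←I2
cycle 9: I3 operands ready; I4 operands ready
cycle 12: I3 complete
cycle 13: R0←I3
cycle 14: I4 complete
cycle 15: R1←I4
cycle 16: I5 dispatched to FPMUL
cycle 17: I5 operands ready
cycle 22: I5 complete
cycle 23: R4←I5
cycle 24: I6 dispatched to FPADD
cycle 25: I6 operands ready
cycle 28: I6 complete
cycle 29: R4←I6
cycle 30: I7 dispatched to FPMUL
cycle 31: I7 operands ready
cycle 36: I7 complete
cycle 37: R4←I7
cycle 38: I8 dispatched to FPMUL
cycle 39: I8 operands ready
cycle 44: I8 complete
cycle 45: R0←I8

cycle = 45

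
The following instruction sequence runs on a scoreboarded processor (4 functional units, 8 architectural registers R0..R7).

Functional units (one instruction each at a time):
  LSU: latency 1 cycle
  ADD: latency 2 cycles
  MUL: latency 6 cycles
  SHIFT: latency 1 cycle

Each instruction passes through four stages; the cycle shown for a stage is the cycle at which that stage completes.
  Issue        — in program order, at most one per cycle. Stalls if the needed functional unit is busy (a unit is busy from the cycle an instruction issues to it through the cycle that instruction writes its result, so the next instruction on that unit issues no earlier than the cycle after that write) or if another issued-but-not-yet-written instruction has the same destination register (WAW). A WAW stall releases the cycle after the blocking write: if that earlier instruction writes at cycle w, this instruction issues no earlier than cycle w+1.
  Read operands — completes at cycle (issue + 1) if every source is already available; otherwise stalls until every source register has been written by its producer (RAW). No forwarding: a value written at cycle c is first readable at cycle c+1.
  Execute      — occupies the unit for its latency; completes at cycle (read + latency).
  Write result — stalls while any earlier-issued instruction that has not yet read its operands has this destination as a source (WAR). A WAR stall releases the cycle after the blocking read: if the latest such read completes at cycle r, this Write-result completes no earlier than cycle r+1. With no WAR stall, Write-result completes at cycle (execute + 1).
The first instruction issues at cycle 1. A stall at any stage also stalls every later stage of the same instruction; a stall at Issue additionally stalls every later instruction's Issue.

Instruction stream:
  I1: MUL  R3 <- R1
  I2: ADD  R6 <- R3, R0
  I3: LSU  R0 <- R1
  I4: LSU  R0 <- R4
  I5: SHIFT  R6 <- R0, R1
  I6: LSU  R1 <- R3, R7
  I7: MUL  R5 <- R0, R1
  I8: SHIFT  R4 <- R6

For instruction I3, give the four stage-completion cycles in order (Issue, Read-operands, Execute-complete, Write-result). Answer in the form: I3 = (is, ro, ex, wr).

c1: I1 issues→MUL
c2: I1 reads · I2 issues→ADD
c3: I3 issues→LSU
c4: I3 reads
c5: I3 exec-done
c8: I1 exec-done
c9: I1 writes R3
c10: I2 reads
c11: I3 writes R0
c12: I2 exec-done · I4 issues→LSU
c13: I2 writes R6 · I4 reads
c14: I4 exec-done · I5 issues→SHIFT
c15: I4 writes R0
c16: I5 reads · I6 issues→LSU
c17: I5 exec-done · I6 reads · I7 issues→MUL
c18: I5 writes R6 · I6 exec-done
c19: I6 writes R1 · I8 issues→SHIFT
c20: I7 reads · I8 reads
c21: I8 exec-done
c22: I8 writes R4
c26: I7 exec-done
c27: I7 writes R5

I3 = (3, 4, 5, 11)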